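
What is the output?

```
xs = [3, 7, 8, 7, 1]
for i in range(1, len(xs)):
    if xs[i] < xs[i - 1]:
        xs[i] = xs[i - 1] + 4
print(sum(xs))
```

46

i=1: 7>=3, unchanged → [3, 7, 8, 7, 1]
i=2: 8>=7, unchanged → [3, 7, 8, 7, 1]
i=3: 7<8, xs[3] = 8+4 = 12 → [3, 7, 8, 12, 1]
i=4: 1<12, xs[4] = 12+4 = 16 → [3, 7, 8, 12, 16]
sum = 46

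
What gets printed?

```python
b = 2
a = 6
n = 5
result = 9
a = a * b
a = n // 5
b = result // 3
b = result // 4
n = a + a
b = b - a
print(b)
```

a = 6*2 = 12
a = 5//5 = 1
b = 9//3 = 3
b = 9//4 = 2
n = 1+1 = 2
b = 2-1 = 1

1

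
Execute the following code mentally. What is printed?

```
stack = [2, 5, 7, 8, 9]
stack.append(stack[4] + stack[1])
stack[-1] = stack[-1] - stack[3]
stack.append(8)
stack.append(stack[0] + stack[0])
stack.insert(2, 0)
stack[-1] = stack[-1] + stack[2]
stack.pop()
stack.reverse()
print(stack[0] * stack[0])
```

append stack[4]+stack[1] = 9+5 = 14 → [2, 5, 7, 8, 9, 14]
stack[-1] = stack[-1]-stack[3] = 14-8 = 6 → [2, 5, 7, 8, 9, 6]
append 8 → [2, 5, 7, 8, 9, 6, 8]
append stack[0]+stack[0] = 2+2 = 4 → [2, 5, 7, 8, 9, 6, 8, 4]
insert 0 at 2 → [2, 5, 0, 7, 8, 9, 6, 8, 4]
stack[-1] = stack[-1]+stack[2] = 4+0 = 4 → [2, 5, 0, 7, 8, 9, 6, 8, 4]
pop() removes 4 → [2, 5, 0, 7, 8, 9, 6, 8]
reverse → [8, 6, 9, 8, 7, 0, 5, 2]
stack[0]*stack[0] = 8*8 = 64

64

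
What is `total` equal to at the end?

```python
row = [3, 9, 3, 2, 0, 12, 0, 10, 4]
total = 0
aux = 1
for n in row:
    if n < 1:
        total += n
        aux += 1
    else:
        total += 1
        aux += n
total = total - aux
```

n=3: not <1, total = 0+1 = 1; aux=4
n=9: not <1, total = 1+1 = 2; aux=13
n=3: not <1, total = 2+1 = 3; aux=16
n=2: not <1, total = 3+1 = 4; aux=18
n=0: <1, total = 4+0 = 4; aux=19
n=12: not <1, total = 4+1 = 5; aux=31
n=0: <1, total = 5+0 = 5; aux=32
n=10: not <1, total = 5+1 = 6; aux=42
n=4: not <1, total = 6+1 = 7; aux=46
total-aux = 7-46 = -39

-39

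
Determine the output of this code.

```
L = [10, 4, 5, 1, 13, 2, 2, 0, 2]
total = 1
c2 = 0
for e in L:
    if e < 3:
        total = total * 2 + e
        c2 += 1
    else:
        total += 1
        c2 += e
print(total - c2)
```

e=10: not <3, total = 1+1 = 2; c2=10
e=4: not <3, total = 2+1 = 3; c2=14
e=5: not <3, total = 3+1 = 4; c2=19
e=1: <3, total = 4*2+1 = 9; c2=20
e=13: not <3, total = 9+1 = 10; c2=33
e=2: <3, total = 10*2+2 = 22; c2=34
e=2: <3, total = 22*2+2 = 46; c2=35
e=0: <3, total = 46*2+0 = 92; c2=36
e=2: <3, total = 92*2+2 = 186; c2=37
total-c2 = 186-37 = 149

149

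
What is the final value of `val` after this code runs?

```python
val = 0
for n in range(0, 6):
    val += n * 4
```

60

n=0: val = 0+0*4 = 0
n=1: val = 0+1*4 = 4
n=2: val = 4+2*4 = 12
n=3: val = 12+3*4 = 24
n=4: val = 24+4*4 = 40
n=5: val = 40+5*4 = 60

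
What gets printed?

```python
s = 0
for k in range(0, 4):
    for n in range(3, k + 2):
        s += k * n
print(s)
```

k=2,n=3: s = 0+6 = 6
k=3,n=3: s = 6+9 = 15
k=3,n=4: s = 15+12 = 27

27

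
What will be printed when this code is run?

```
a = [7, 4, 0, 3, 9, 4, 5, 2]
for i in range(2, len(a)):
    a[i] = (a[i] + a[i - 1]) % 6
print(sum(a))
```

26

i=2: a[2] = (0+4)%6 = 4 → [7, 4, 4, 3, 9, 4, 5, 2]
i=3: a[3] = (3+4)%6 = 1 → [7, 4, 4, 1, 9, 4, 5, 2]
i=4: a[4] = (9+1)%6 = 4 → [7, 4, 4, 1, 4, 4, 5, 2]
i=5: a[5] = (4+4)%6 = 2 → [7, 4, 4, 1, 4, 2, 5, 2]
i=6: a[6] = (5+2)%6 = 1 → [7, 4, 4, 1, 4, 2, 1, 2]
i=7: a[7] = (2+1)%6 = 3 → [7, 4, 4, 1, 4, 2, 1, 3]
sum = 26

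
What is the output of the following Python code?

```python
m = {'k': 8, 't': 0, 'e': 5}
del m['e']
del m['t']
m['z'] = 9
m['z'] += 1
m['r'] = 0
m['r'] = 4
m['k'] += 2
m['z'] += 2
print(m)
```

del 'e' → {'k': 8, 't': 0}
del 't' → {'k': 8}
m['z'] = 9 → {'k': 8, 'z': 9}
m['z'] = 9+1 = 10 → {'k': 8, 'z': 10}
m['r'] = 0 → {'k': 8, 'z': 10, 'r': 0}
m['r'] = 4 → {'k': 8, 'z': 10, 'r': 4}
m['k'] = 8+2 = 10 → {'k': 10, 'z': 10, 'r': 4}
m['z'] = 10+2 = 12 → {'k': 10, 'z': 12, 'r': 4}

{'k': 10, 'z': 12, 'r': 4}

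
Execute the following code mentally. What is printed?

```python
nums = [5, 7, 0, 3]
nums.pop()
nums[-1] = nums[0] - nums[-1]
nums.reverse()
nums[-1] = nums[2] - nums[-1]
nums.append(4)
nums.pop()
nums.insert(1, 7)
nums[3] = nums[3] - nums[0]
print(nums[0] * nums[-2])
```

35

pop() removes 3 → [5, 7, 0]
nums[-1] = nums[0]-nums[-1] = 5-0 = 5 → [5, 7, 5]
reverse → [5, 7, 5]
nums[-1] = nums[2]-nums[-1] = 5-5 = 0 → [5, 7, 0]
append 4 → [5, 7, 0, 4]
pop() removes 4 → [5, 7, 0]
insert 7 at 1 → [5, 7, 7, 0]
nums[3] = nums[3]-nums[0] = 0-5 = -5 → [5, 7, 7, -5]
nums[0]*nums[-2] = 5*7 = 35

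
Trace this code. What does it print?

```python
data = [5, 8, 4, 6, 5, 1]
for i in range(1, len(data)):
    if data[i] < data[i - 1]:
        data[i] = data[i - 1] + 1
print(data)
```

[5, 8, 9, 10, 11, 12]

i=1: 8>=5, unchanged → [5, 8, 4, 6, 5, 1]
i=2: 4<8, data[2] = 8+1 = 9 → [5, 8, 9, 6, 5, 1]
i=3: 6<9, data[3] = 9+1 = 10 → [5, 8, 9, 10, 5, 1]
i=4: 5<10, data[4] = 10+1 = 11 → [5, 8, 9, 10, 11, 1]
i=5: 1<11, data[5] = 11+1 = 12 → [5, 8, 9, 10, 11, 12]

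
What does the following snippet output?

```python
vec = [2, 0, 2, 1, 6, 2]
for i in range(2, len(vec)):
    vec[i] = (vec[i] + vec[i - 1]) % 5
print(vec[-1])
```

i=2: vec[2] = (2+0)%5 = 2 → [2, 0, 2, 1, 6, 2]
i=3: vec[3] = (1+2)%5 = 3 → [2, 0, 2, 3, 6, 2]
i=4: vec[4] = (6+3)%5 = 4 → [2, 0, 2, 3, 4, 2]
i=5: vec[5] = (2+4)%5 = 1 → [2, 0, 2, 3, 4, 1]

1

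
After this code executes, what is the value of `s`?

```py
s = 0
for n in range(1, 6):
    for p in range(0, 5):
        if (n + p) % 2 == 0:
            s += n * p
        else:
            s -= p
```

46

n=1,p=0: odd sum, s = 0-0 = 0
n=1,p=1: even sum, s = 0+1 = 1
n=1,p=2: odd sum, s = 1-2 = -1
n=1,p=3: even sum, s = (-1)+3 = 2
n=1,p=4: odd sum, s = 2-4 = -2
n=2,p=0: even sum, s = (-2)+0 = -2
n=2,p=1: odd sum, s = (-2)-1 = -3
n=2,p=2: even sum, s = (-3)+4 = 1
n=2,p=3: odd sum, s = 1-3 = -2
n=2,p=4: even sum, s = (-2)+8 = 6
n=3,p=0: odd sum, s = 6-0 = 6
n=3,p=1: even sum, s = 6+3 = 9
n=3,p=2: odd sum, s = 9-2 = 7
n=3,p=3: even sum, s = 7+9 = 16
n=3,p=4: odd sum, s = 16-4 = 12
n=4,p=0: even sum, s = 12+0 = 12
n=4,p=1: odd sum, s = 12-1 = 11
n=4,p=2: even sum, s = 11+8 = 19
n=4,p=3: odd sum, s = 19-3 = 16
n=4,p=4: even sum, s = 16+16 = 32
n=5,p=0: odd sum, s = 32-0 = 32
n=5,p=1: even sum, s = 32+5 = 37
n=5,p=2: odd sum, s = 37-2 = 35
n=5,p=3: even sum, s = 35+15 = 50
n=5,p=4: odd sum, s = 50-4 = 46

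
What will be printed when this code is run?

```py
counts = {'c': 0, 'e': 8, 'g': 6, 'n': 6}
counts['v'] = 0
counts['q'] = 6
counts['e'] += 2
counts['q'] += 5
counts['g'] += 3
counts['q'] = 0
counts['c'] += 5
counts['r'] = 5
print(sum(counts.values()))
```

35

counts['v'] = 0 → {'c': 0, 'e': 8, 'g': 6, 'n': 6, 'v': 0}
counts['q'] = 6 → {'c': 0, 'e': 8, 'g': 6, 'n': 6, 'v': 0, 'q': 6}
counts['e'] = 8+2 = 10 → {'c': 0, 'e': 10, 'g': 6, 'n': 6, 'v': 0, 'q': 6}
counts['q'] = 6+5 = 11 → {'c': 0, 'e': 10, 'g': 6, 'n': 6, 'v': 0, 'q': 11}
counts['g'] = 6+3 = 9 → {'c': 0, 'e': 10, 'g': 9, 'n': 6, 'v': 0, 'q': 11}
counts['q'] = 0 → {'c': 0, 'e': 10, 'g': 9, 'n': 6, 'v': 0, 'q': 0}
counts['c'] = 0+5 = 5 → {'c': 5, 'e': 10, 'g': 9, 'n': 6, 'v': 0, 'q': 0}
counts['r'] = 5 → {'c': 5, 'e': 10, 'g': 9, 'n': 6, 'v': 0, 'q': 0, 'r': 5}
sum of values = 35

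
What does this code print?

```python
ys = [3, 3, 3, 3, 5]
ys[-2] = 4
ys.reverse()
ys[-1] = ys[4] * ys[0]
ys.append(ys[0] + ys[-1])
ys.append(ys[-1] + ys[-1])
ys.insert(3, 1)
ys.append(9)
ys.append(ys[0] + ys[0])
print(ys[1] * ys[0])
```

20

ys[-2] = 4 → [3, 3, 3, 4, 5]
reverse → [5, 4, 3, 3, 3]
ys[-1] = ys[4]*ys[0] = 3*5 = 15 → [5, 4, 3, 3, 15]
append ys[0]+ys[-1] = 5+15 = 20 → [5, 4, 3, 3, 15, 20]
append ys[-1]+ys[-1] = 20+20 = 40 → [5, 4, 3, 3, 15, 20, 40]
insert 1 at 3 → [5, 4, 3, 1, 3, 15, 20, 40]
append 9 → [5, 4, 3, 1, 3, 15, 20, 40, 9]
append ys[0]+ys[0] = 5+5 = 10 → [5, 4, 3, 1, 3, 15, 20, 40, 9, 10]
ys[1]*ys[0] = 4*5 = 20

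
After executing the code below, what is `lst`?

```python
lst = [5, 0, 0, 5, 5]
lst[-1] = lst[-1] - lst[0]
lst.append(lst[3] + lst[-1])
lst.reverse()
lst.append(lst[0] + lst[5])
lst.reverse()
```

lst[-1] = lst[-1]-lst[0] = 5-5 = 0 → [5, 0, 0, 5, 0]
append lst[3]+lst[-1] = 5+0 = 5 → [5, 0, 0, 5, 0, 5]
reverse → [5, 0, 5, 0, 0, 5]
append lst[0]+lst[5] = 5+5 = 10 → [5, 0, 5, 0, 0, 5, 10]
reverse → [10, 5, 0, 0, 5, 0, 5]

[10, 5, 0, 0, 5, 0, 5]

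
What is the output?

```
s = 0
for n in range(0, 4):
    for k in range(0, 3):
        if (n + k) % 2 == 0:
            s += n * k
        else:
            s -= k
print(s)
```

2

n=0,k=0: even sum, s = 0+0 = 0
n=0,k=1: odd sum, s = 0-1 = -1
n=0,k=2: even sum, s = (-1)+0 = -1
n=1,k=0: odd sum, s = (-1)-0 = -1
n=1,k=1: even sum, s = (-1)+1 = 0
n=1,k=2: odd sum, s = 0-2 = -2
n=2,k=0: even sum, s = (-2)+0 = -2
n=2,k=1: odd sum, s = (-2)-1 = -3
n=2,k=2: even sum, s = (-3)+4 = 1
n=3,k=0: odd sum, s = 1-0 = 1
n=3,k=1: even sum, s = 1+3 = 4
n=3,k=2: odd sum, s = 4-2 = 2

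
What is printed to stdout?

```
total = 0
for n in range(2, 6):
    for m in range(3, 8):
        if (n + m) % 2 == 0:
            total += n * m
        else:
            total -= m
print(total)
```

n=2,m=3: odd sum, total = 0-3 = -3
n=2,m=4: even sum, total = (-3)+8 = 5
n=2,m=5: odd sum, total = 5-5 = 0
n=2,m=6: even sum, total = 0+12 = 12
n=2,m=7: odd sum, total = 12-7 = 5
n=3,m=3: even sum, total = 5+9 = 14
n=3,m=4: odd sum, total = 14-4 = 10
n=3,m=5: even sum, total = 10+15 = 25
n=3,m=6: odd sum, total = 25-6 = 19
n=3,m=7: even sum, total = 19+21 = 40
n=4,m=3: odd sum, total = 40-3 = 37
n=4,m=4: even sum, total = 37+16 = 53
n=4,m=5: odd sum, total = 53-5 = 48
n=4,m=6: even sum, total = 48+24 = 72
n=4,m=7: odd sum, total = 72-7 = 65
n=5,m=3: even sum, total = 65+15 = 80
n=5,m=4: odd sum, total = 80-4 = 76
n=5,m=5: even sum, total = 76+25 = 101
n=5,m=6: odd sum, total = 101-6 = 95
n=5,m=7: even sum, total = 95+35 = 130

130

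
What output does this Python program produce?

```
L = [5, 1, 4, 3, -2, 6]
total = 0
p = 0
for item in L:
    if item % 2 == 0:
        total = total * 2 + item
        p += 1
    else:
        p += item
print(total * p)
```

item=5: not even; p=5
item=1: not even; p=6
item=4: even, total = 0*2+4 = 4; p=7
item=3: not even; p=10
item=-2: even, total = 4*2+(-2) = 6; p=11
item=6: even, total = 6*2+6 = 18; p=12
total*p = 18*12 = 216

216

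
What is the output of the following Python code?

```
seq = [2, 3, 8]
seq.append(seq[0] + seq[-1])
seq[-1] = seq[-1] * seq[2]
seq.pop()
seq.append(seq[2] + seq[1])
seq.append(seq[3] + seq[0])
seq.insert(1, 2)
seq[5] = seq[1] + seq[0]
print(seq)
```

[2, 2, 3, 8, 11, 4]

append seq[0]+seq[-1] = 2+8 = 10 → [2, 3, 8, 10]
seq[-1] = seq[-1]*seq[2] = 10*8 = 80 → [2, 3, 8, 80]
pop() removes 80 → [2, 3, 8]
append seq[2]+seq[1] = 8+3 = 11 → [2, 3, 8, 11]
append seq[3]+seq[0] = 11+2 = 13 → [2, 3, 8, 11, 13]
insert 2 at 1 → [2, 2, 3, 8, 11, 13]
seq[5] = seq[1]+seq[0] = 2+2 = 4 → [2, 2, 3, 8, 11, 4]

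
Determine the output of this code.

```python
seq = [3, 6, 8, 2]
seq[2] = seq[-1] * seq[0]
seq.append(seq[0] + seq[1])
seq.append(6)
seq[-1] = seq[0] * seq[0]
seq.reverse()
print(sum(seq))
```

35

seq[2] = seq[-1]*seq[0] = 2*3 = 6 → [3, 6, 6, 2]
append seq[0]+seq[1] = 3+6 = 9 → [3, 6, 6, 2, 9]
append 6 → [3, 6, 6, 2, 9, 6]
seq[-1] = seq[0]*seq[0] = 3*3 = 9 → [3, 6, 6, 2, 9, 9]
reverse → [9, 9, 2, 6, 6, 3]
sum = 35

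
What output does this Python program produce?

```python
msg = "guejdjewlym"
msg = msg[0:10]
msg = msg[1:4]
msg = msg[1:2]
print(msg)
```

slice [0:10] → 'guejdjewly'
slice [1:4] → 'uej'
slice [1:2] → 'e'

e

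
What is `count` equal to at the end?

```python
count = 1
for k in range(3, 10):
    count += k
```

43

k=3: count = 1+3 = 4
k=4: count = 4+4 = 8
k=5: count = 8+5 = 13
k=6: count = 13+6 = 19
k=7: count = 19+7 = 26
k=8: count = 26+8 = 34
k=9: count = 34+9 = 43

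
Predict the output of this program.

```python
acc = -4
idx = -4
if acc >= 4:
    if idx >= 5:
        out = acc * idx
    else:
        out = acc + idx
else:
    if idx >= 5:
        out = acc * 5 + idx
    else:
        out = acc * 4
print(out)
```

-16

acc=-4, idx=-4
acc >= 4 is False; idx >= 5 is False
→ out = acc * 4 = -16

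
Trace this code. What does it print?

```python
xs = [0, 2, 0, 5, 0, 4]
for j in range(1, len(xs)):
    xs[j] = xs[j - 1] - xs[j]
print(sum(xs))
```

j=1: xs[1] = 0-2 = -2 → [0, -2, 0, 5, 0, 4]
j=2: xs[2] = (-2)-0 = -2 → [0, -2, -2, 5, 0, 4]
j=3: xs[3] = (-2)-5 = -7 → [0, -2, -2, -7, 0, 4]
j=4: xs[4] = (-7)-0 = -7 → [0, -2, -2, -7, -7, 4]
j=5: xs[5] = (-7)-4 = -11 → [0, -2, -2, -7, -7, -11]
sum = -29

-29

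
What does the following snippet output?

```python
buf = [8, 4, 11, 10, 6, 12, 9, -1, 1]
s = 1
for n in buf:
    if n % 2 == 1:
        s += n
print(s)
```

n=8: not odd
n=4: not odd
n=11: odd, s = 1+11 = 12
n=10: not odd
n=6: not odd
n=12: not odd
n=9: odd, s = 12+9 = 21
n=-1: odd, s = 21+(-1) = 20
n=1: odd, s = 20+1 = 21

21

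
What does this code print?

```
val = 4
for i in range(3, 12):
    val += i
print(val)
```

i=3: val = 4+3 = 7
i=4: val = 7+4 = 11
i=5: val = 11+5 = 16
i=6: val = 16+6 = 22
i=7: val = 22+7 = 29
i=8: val = 29+8 = 37
i=9: val = 37+9 = 46
i=10: val = 46+10 = 56
i=11: val = 56+11 = 67

67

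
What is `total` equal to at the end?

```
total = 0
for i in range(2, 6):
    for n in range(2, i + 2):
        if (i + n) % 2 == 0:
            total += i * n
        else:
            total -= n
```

i=2,n=2: even sum, total = 0+4 = 4
i=2,n=3: odd sum, total = 4-3 = 1
i=3,n=2: odd sum, total = 1-2 = -1
i=3,n=3: even sum, total = (-1)+9 = 8
i=3,n=4: odd sum, total = 8-4 = 4
i=4,n=2: even sum, total = 4+8 = 12
i=4,n=3: odd sum, total = 12-3 = 9
i=4,n=4: even sum, total = 9+16 = 25
i=4,n=5: odd sum, total = 25-5 = 20
i=5,n=2: odd sum, total = 20-2 = 18
i=5,n=3: even sum, total = 18+15 = 33
i=5,n=4: odd sum, total = 33-4 = 29
i=5,n=5: even sum, total = 29+25 = 54
i=5,n=6: odd sum, total = 54-6 = 48

48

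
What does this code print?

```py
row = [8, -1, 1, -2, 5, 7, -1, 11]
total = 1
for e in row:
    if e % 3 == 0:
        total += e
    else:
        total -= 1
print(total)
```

-7

e=8: not %3==0, total = 1-1 = 0
e=-1: not %3==0, total = 0-1 = -1
e=1: not %3==0, total = (-1)-1 = -2
e=-2: not %3==0, total = (-2)-1 = -3
e=5: not %3==0, total = (-3)-1 = -4
e=7: not %3==0, total = (-4)-1 = -5
e=-1: not %3==0, total = (-5)-1 = -6
e=11: not %3==0, total = (-6)-1 = -7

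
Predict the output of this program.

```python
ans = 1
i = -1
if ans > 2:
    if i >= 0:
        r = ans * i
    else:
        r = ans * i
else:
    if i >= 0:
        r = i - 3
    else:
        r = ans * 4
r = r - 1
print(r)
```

ans=1, i=-1
ans > 2 is False; i >= 0 is False
→ r = ans * 4 = 4
r = 4-1 = 3

3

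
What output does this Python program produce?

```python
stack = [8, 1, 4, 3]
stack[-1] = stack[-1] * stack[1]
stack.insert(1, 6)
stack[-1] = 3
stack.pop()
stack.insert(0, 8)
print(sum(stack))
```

stack[-1] = stack[-1]*stack[1] = 3*1 = 3 → [8, 1, 4, 3]
insert 6 at 1 → [8, 6, 1, 4, 3]
stack[-1] = 3 → [8, 6, 1, 4, 3]
pop() removes 3 → [8, 6, 1, 4]
insert 8 at 0 → [8, 8, 6, 1, 4]
sum = 27

27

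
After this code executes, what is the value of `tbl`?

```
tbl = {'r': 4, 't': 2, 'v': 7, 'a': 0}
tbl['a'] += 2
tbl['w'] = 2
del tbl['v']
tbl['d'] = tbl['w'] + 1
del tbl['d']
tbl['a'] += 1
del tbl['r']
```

tbl['a'] = 0+2 = 2 → {'r': 4, 't': 2, 'v': 7, 'a': 2}
tbl['w'] = 2 → {'r': 4, 't': 2, 'v': 7, 'a': 2, 'w': 2}
del 'v' → {'r': 4, 't': 2, 'a': 2, 'w': 2}
tbl['d'] = tbl['w']+1 = 3 → {'r': 4, 't': 2, 'a': 2, 'w': 2, 'd': 3}
del 'd' → {'r': 4, 't': 2, 'a': 2, 'w': 2}
tbl['a'] = 2+1 = 3 → {'r': 4, 't': 2, 'a': 3, 'w': 2}
del 'r' → {'t': 2, 'a': 3, 'w': 2}

{'t': 2, 'a': 3, 'w': 2}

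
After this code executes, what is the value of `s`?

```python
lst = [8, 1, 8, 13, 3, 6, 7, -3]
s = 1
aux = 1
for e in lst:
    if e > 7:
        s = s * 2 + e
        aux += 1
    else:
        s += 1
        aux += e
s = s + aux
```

95

e=8: >7, s = 1*2+8 = 10; aux=2
e=1: not >7, s = 10+1 = 11; aux=3
e=8: >7, s = 11*2+8 = 30; aux=4
e=13: >7, s = 30*2+13 = 73; aux=5
e=3: not >7, s = 73+1 = 74; aux=8
e=6: not >7, s = 74+1 = 75; aux=14
e=7: not >7, s = 75+1 = 76; aux=21
e=-3: not >7, s = 76+1 = 77; aux=18
s+aux = 77+18 = 95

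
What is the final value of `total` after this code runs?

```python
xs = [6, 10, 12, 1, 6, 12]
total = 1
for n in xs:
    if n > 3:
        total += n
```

n=6: >3, total = 1+6 = 7
n=10: >3, total = 7+10 = 17
n=12: >3, total = 17+12 = 29
n=1: not >3
n=6: >3, total = 29+6 = 35
n=12: >3, total = 35+12 = 47

47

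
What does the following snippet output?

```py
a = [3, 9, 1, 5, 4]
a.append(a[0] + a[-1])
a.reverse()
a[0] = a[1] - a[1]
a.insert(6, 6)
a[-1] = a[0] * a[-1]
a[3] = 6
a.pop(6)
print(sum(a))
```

append a[0]+a[-1] = 3+4 = 7 → [3, 9, 1, 5, 4, 7]
reverse → [7, 4, 5, 1, 9, 3]
a[0] = a[1]-a[1] = 4-4 = 0 → [0, 4, 5, 1, 9, 3]
insert 6 at 6 → [0, 4, 5, 1, 9, 3, 6]
a[-1] = a[0]*a[-1] = 0*6 = 0 → [0, 4, 5, 1, 9, 3, 0]
a[3] = 6 → [0, 4, 5, 6, 9, 3, 0]
pop(6) removes 0 → [0, 4, 5, 6, 9, 3]
sum = 27

27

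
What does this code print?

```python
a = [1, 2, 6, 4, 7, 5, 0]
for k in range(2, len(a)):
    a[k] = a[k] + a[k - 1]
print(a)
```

[1, 2, 8, 12, 19, 24, 24]

k=2: a[2] = 6+2 = 8 → [1, 2, 8, 4, 7, 5, 0]
k=3: a[3] = 4+8 = 12 → [1, 2, 8, 12, 7, 5, 0]
k=4: a[4] = 7+12 = 19 → [1, 2, 8, 12, 19, 5, 0]
k=5: a[5] = 5+19 = 24 → [1, 2, 8, 12, 19, 24, 0]
k=6: a[6] = 0+24 = 24 → [1, 2, 8, 12, 19, 24, 24]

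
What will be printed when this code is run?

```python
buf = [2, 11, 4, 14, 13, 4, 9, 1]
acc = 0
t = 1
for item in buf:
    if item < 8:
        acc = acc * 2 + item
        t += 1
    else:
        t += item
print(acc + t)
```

item=2: <8, acc = 0*2+2 = 2; t=2
item=11: not <8; t=13
item=4: <8, acc = 2*2+4 = 8; t=14
item=14: not <8; t=28
item=13: not <8; t=41
item=4: <8, acc = 8*2+4 = 20; t=42
item=9: not <8; t=51
item=1: <8, acc = 20*2+1 = 41; t=52
acc+t = 41+52 = 93

93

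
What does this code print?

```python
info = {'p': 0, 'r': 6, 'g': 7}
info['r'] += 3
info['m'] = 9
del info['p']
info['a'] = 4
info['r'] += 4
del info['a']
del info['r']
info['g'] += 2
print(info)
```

info['r'] = 6+3 = 9 → {'p': 0, 'r': 9, 'g': 7}
info['m'] = 9 → {'p': 0, 'r': 9, 'g': 7, 'm': 9}
del 'p' → {'r': 9, 'g': 7, 'm': 9}
info['a'] = 4 → {'r': 9, 'g': 7, 'm': 9, 'a': 4}
info['r'] = 9+4 = 13 → {'r': 13, 'g': 7, 'm': 9, 'a': 4}
del 'a' → {'r': 13, 'g': 7, 'm': 9}
del 'r' → {'g': 7, 'm': 9}
info['g'] = 7+2 = 9 → {'g': 9, 'm': 9}

{'g': 9, 'm': 9}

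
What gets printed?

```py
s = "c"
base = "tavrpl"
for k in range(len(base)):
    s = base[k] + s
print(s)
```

k=0: prepend 't' → 'tc'
k=1: prepend 'a' → 'atc'
k=2: prepend 'v' → 'vatc'
k=3: prepend 'r' → 'rvatc'
k=4: prepend 'p' → 'prvatc'
k=5: prepend 'l' → 'lprvatc'

lprvatc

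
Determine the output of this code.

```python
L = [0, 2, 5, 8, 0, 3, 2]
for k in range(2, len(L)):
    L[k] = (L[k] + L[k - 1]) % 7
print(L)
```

[0, 2, 0, 1, 1, 4, 6]

k=2: L[2] = (5+2)%7 = 0 → [0, 2, 0, 8, 0, 3, 2]
k=3: L[3] = (8+0)%7 = 1 → [0, 2, 0, 1, 0, 3, 2]
k=4: L[4] = (0+1)%7 = 1 → [0, 2, 0, 1, 1, 3, 2]
k=5: L[5] = (3+1)%7 = 4 → [0, 2, 0, 1, 1, 4, 2]
k=6: L[6] = (2+4)%7 = 6 → [0, 2, 0, 1, 1, 4, 6]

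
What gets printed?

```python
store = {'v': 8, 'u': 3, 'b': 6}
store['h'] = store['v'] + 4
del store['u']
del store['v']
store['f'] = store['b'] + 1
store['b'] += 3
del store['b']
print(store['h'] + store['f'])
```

store['h'] = store['v']+4 = 12 → {'v': 8, 'u': 3, 'b': 6, 'h': 12}
del 'u' → {'v': 8, 'b': 6, 'h': 12}
del 'v' → {'b': 6, 'h': 12}
store['f'] = store['b']+1 = 7 → {'b': 6, 'h': 12, 'f': 7}
store['b'] = 6+3 = 9 → {'b': 9, 'h': 12, 'f': 7}
del 'b' → {'h': 12, 'f': 7}
store['h']+store['f'] = 12+7 = 19

19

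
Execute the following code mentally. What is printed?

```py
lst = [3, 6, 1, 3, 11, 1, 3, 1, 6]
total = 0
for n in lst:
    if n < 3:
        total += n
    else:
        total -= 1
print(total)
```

-3

n=3: not <3, total = 0-1 = -1
n=6: not <3, total = (-1)-1 = -2
n=1: <3, total = (-2)+1 = -1
n=3: not <3, total = (-1)-1 = -2
n=11: not <3, total = (-2)-1 = -3
n=1: <3, total = (-3)+1 = -2
n=3: not <3, total = (-2)-1 = -3
n=1: <3, total = (-3)+1 = -2
n=6: not <3, total = (-2)-1 = -3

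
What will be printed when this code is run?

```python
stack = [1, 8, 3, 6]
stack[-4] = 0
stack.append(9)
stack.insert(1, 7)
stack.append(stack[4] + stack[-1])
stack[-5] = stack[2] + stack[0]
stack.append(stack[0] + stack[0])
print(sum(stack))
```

stack[-4] = 0 → [0, 8, 3, 6]
append 9 → [0, 8, 3, 6, 9]
insert 7 at 1 → [0, 7, 8, 3, 6, 9]
append stack[4]+stack[-1] = 6+9 = 15 → [0, 7, 8, 3, 6, 9, 15]
stack[-5] = stack[2]+stack[0] = 8+0 = 8 → [0, 7, 8, 3, 6, 9, 15]
append stack[0]+stack[0] = 0+0 = 0 → [0, 7, 8, 3, 6, 9, 15, 0]
sum = 48

48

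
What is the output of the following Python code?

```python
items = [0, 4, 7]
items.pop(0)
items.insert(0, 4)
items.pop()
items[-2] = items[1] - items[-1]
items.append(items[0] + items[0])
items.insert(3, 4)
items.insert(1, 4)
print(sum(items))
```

12

pop(0) removes 0 → [4, 7]
insert 4 at 0 → [4, 4, 7]
pop() removes 7 → [4, 4]
items[-2] = items[1]-items[-1] = 4-4 = 0 → [0, 4]
append items[0]+items[0] = 0+0 = 0 → [0, 4, 0]
insert 4 at 3 → [0, 4, 0, 4]
insert 4 at 1 → [0, 4, 4, 0, 4]
sum = 12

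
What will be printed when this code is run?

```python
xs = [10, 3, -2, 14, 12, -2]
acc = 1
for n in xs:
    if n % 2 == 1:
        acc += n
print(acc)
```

4

n=10: not odd
n=3: odd, acc = 1+3 = 4
n=-2: not odd
n=14: not odd
n=12: not odd
n=-2: not odd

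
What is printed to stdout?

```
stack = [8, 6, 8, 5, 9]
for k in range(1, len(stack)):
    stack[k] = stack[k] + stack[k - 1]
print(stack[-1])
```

k=1: stack[1] = 6+8 = 14 → [8, 14, 8, 5, 9]
k=2: stack[2] = 8+14 = 22 → [8, 14, 22, 5, 9]
k=3: stack[3] = 5+22 = 27 → [8, 14, 22, 27, 9]
k=4: stack[4] = 9+27 = 36 → [8, 14, 22, 27, 36]

36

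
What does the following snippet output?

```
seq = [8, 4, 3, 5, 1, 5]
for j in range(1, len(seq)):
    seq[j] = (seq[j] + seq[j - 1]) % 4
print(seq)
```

j=1: seq[1] = (4+8)%4 = 0 → [8, 0, 3, 5, 1, 5]
j=2: seq[2] = (3+0)%4 = 3 → [8, 0, 3, 5, 1, 5]
j=3: seq[3] = (5+3)%4 = 0 → [8, 0, 3, 0, 1, 5]
j=4: seq[4] = (1+0)%4 = 1 → [8, 0, 3, 0, 1, 5]
j=5: seq[5] = (5+1)%4 = 2 → [8, 0, 3, 0, 1, 2]

[8, 0, 3, 0, 1, 2]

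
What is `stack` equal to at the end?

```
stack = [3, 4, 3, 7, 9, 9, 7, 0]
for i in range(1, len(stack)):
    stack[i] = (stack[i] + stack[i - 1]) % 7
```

[3, 0, 3, 3, 5, 0, 0, 0]

i=1: stack[1] = (4+3)%7 = 0 → [3, 0, 3, 7, 9, 9, 7, 0]
i=2: stack[2] = (3+0)%7 = 3 → [3, 0, 3, 7, 9, 9, 7, 0]
i=3: stack[3] = (7+3)%7 = 3 → [3, 0, 3, 3, 9, 9, 7, 0]
i=4: stack[4] = (9+3)%7 = 5 → [3, 0, 3, 3, 5, 9, 7, 0]
i=5: stack[5] = (9+5)%7 = 0 → [3, 0, 3, 3, 5, 0, 7, 0]
i=6: stack[6] = (7+0)%7 = 0 → [3, 0, 3, 3, 5, 0, 0, 0]
i=7: stack[7] = (0+0)%7 = 0 → [3, 0, 3, 3, 5, 0, 0, 0]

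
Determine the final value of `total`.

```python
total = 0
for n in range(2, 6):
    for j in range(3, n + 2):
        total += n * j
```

n=2,j=3: total = 0+6 = 6
n=3,j=3: total = 6+9 = 15
n=3,j=4: total = 15+12 = 27
n=4,j=3: total = 27+12 = 39
n=4,j=4: total = 39+16 = 55
n=4,j=5: total = 55+20 = 75
n=5,j=3: total = 75+15 = 90
n=5,j=4: total = 90+20 = 110
n=5,j=5: total = 110+25 = 135
n=5,j=6: total = 135+30 = 165

165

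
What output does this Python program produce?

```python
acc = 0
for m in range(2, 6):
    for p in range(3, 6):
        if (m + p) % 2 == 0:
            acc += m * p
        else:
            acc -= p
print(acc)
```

m=2,p=3: odd sum, acc = 0-3 = -3
m=2,p=4: even sum, acc = (-3)+8 = 5
m=2,p=5: odd sum, acc = 5-5 = 0
m=3,p=3: even sum, acc = 0+9 = 9
m=3,p=4: odd sum, acc = 9-4 = 5
m=3,p=5: even sum, acc = 5+15 = 20
m=4,p=3: odd sum, acc = 20-3 = 17
m=4,p=4: even sum, acc = 17+16 = 33
m=4,p=5: odd sum, acc = 33-5 = 28
m=5,p=3: even sum, acc = 28+15 = 43
m=5,p=4: odd sum, acc = 43-4 = 39
m=5,p=5: even sum, acc = 39+25 = 64

64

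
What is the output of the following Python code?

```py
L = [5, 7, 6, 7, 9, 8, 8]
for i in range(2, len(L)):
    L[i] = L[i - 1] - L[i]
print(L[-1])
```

-31

i=2: L[2] = 7-6 = 1 → [5, 7, 1, 7, 9, 8, 8]
i=3: L[3] = 1-7 = -6 → [5, 7, 1, -6, 9, 8, 8]
i=4: L[4] = (-6)-9 = -15 → [5, 7, 1, -6, -15, 8, 8]
i=5: L[5] = (-15)-8 = -23 → [5, 7, 1, -6, -15, -23, 8]
i=6: L[6] = (-23)-8 = -31 → [5, 7, 1, -6, -15, -23, -31]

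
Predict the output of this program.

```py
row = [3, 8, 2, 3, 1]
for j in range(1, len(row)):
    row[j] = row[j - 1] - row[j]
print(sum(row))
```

-30

j=1: row[1] = 3-8 = -5 → [3, -5, 2, 3, 1]
j=2: row[2] = (-5)-2 = -7 → [3, -5, -7, 3, 1]
j=3: row[3] = (-7)-3 = -10 → [3, -5, -7, -10, 1]
j=4: row[4] = (-10)-1 = -11 → [3, -5, -7, -10, -11]
sum = -30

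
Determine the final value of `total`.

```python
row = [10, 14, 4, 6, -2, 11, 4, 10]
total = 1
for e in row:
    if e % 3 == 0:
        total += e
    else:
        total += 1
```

14

e=10: not %3==0, total = 1+1 = 2
e=14: not %3==0, total = 2+1 = 3
e=4: not %3==0, total = 3+1 = 4
e=6: %3==0, total = 4+6 = 10
e=-2: not %3==0, total = 10+1 = 11
e=11: not %3==0, total = 11+1 = 12
e=4: not %3==0, total = 12+1 = 13
e=10: not %3==0, total = 13+1 = 14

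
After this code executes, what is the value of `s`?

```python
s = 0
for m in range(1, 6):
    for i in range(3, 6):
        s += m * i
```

m=1,i=3: s = 0+3 = 3
m=1,i=4: s = 3+4 = 7
m=1,i=5: s = 7+5 = 12
m=2,i=3: s = 12+6 = 18
m=2,i=4: s = 18+8 = 26
m=2,i=5: s = 26+10 = 36
m=3,i=3: s = 36+9 = 45
m=3,i=4: s = 45+12 = 57
m=3,i=5: s = 57+15 = 72
m=4,i=3: s = 72+12 = 84
m=4,i=4: s = 84+16 = 100
m=4,i=5: s = 100+20 = 120
m=5,i=3: s = 120+15 = 135
m=5,i=4: s = 135+20 = 155
m=5,i=5: s = 155+25 = 180

180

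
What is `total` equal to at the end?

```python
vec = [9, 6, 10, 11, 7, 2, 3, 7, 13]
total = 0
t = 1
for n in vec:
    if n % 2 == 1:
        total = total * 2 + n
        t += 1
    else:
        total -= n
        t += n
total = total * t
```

n=9: odd, total = 0*2+9 = 9; t=2
n=6: not odd, total = 9-6 = 3; t=8
n=10: not odd, total = 3-10 = -7; t=18
n=11: odd, total = (-7)*2+11 = -3; t=19
n=7: odd, total = (-3)*2+7 = 1; t=20
n=2: not odd, total = 1-2 = -1; t=22
n=3: odd, total = (-1)*2+3 = 1; t=23
n=7: odd, total = 1*2+7 = 9; t=24
n=13: odd, total = 9*2+13 = 31; t=25
total*t = 31*25 = 775

775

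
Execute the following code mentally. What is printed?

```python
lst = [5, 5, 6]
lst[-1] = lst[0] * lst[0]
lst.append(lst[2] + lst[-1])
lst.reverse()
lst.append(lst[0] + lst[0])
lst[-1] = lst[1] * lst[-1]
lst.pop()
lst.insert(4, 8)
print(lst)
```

lst[-1] = lst[0]*lst[0] = 5*5 = 25 → [5, 5, 25]
append lst[2]+lst[-1] = 25+25 = 50 → [5, 5, 25, 50]
reverse → [50, 25, 5, 5]
append lst[0]+lst[0] = 50+50 = 100 → [50, 25, 5, 5, 100]
lst[-1] = lst[1]*lst[-1] = 25*100 = 2500 → [50, 25, 5, 5, 2500]
pop() removes 2500 → [50, 25, 5, 5]
insert 8 at 4 → [50, 25, 5, 5, 8]

[50, 25, 5, 5, 8]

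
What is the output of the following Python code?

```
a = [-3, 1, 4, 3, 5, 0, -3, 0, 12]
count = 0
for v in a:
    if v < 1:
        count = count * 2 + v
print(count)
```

v=-3: <1, count = 0*2+(-3) = -3
v=1: not <1
v=4: not <1
v=3: not <1
v=5: not <1
v=0: <1, count = (-3)*2+0 = -6
v=-3: <1, count = (-6)*2+(-3) = -15
v=0: <1, count = (-15)*2+0 = -30
v=12: not <1

-30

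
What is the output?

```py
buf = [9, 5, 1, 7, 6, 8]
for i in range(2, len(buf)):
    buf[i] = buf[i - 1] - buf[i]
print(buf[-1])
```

i=2: buf[2] = 5-1 = 4 → [9, 5, 4, 7, 6, 8]
i=3: buf[3] = 4-7 = -3 → [9, 5, 4, -3, 6, 8]
i=4: buf[4] = (-3)-6 = -9 → [9, 5, 4, -3, -9, 8]
i=5: buf[5] = (-9)-8 = -17 → [9, 5, 4, -3, -9, -17]

-17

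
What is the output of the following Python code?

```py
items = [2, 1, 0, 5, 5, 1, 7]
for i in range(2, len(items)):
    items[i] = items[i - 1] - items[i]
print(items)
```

[2, 1, 1, -4, -9, -10, -17]

i=2: items[2] = 1-0 = 1 → [2, 1, 1, 5, 5, 1, 7]
i=3: items[3] = 1-5 = -4 → [2, 1, 1, -4, 5, 1, 7]
i=4: items[4] = (-4)-5 = -9 → [2, 1, 1, -4, -9, 1, 7]
i=5: items[5] = (-9)-1 = -10 → [2, 1, 1, -4, -9, -10, 7]
i=6: items[6] = (-10)-7 = -17 → [2, 1, 1, -4, -9, -10, -17]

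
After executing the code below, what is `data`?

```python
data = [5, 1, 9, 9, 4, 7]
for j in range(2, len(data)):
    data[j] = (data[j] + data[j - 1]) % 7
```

[5, 1, 3, 5, 2, 2]

j=2: data[2] = (9+1)%7 = 3 → [5, 1, 3, 9, 4, 7]
j=3: data[3] = (9+3)%7 = 5 → [5, 1, 3, 5, 4, 7]
j=4: data[4] = (4+5)%7 = 2 → [5, 1, 3, 5, 2, 7]
j=5: data[5] = (7+2)%7 = 2 → [5, 1, 3, 5, 2, 2]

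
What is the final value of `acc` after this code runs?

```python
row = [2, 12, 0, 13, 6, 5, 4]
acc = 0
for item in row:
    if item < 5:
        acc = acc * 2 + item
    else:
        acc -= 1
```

item=2: <5, acc = 0*2+2 = 2
item=12: not <5, acc = 2-1 = 1
item=0: <5, acc = 1*2+0 = 2
item=13: not <5, acc = 2-1 = 1
item=6: not <5, acc = 1-1 = 0
item=5: not <5, acc = 0-1 = -1
item=4: <5, acc = (-1)*2+4 = 2

2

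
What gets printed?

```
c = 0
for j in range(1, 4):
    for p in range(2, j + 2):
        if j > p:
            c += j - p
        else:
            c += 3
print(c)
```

j=1,p=2: not 1>2, c = 0+3 = 3
j=2,p=2: not 2>2, c = 3+3 = 6
j=2,p=3: not 2>3, c = 6+3 = 9
j=3,p=2: 3>2, c = 9+1 = 10
j=3,p=3: not 3>3, c = 10+3 = 13
j=3,p=4: not 3>4, c = 13+3 = 16

16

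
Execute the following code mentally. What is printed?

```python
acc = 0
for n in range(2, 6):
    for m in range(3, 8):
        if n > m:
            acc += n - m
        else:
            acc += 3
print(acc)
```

n=2,m=3: not 2>3, acc = 0+3 = 3
n=2,m=4: not 2>4, acc = 3+3 = 6
n=2,m=5: not 2>5, acc = 6+3 = 9
n=2,m=6: not 2>6, acc = 9+3 = 12
n=2,m=7: not 2>7, acc = 12+3 = 15
n=3,m=3: not 3>3, acc = 15+3 = 18
n=3,m=4: not 3>4, acc = 18+3 = 21
n=3,m=5: not 3>5, acc = 21+3 = 24
n=3,m=6: not 3>6, acc = 24+3 = 27
n=3,m=7: not 3>7, acc = 27+3 = 30
n=4,m=3: 4>3, acc = 30+1 = 31
n=4,m=4: not 4>4, acc = 31+3 = 34
n=4,m=5: not 4>5, acc = 34+3 = 37
n=4,m=6: not 4>6, acc = 37+3 = 40
n=4,m=7: not 4>7, acc = 40+3 = 43
n=5,m=3: 5>3, acc = 43+2 = 45
n=5,m=4: 5>4, acc = 45+1 = 46
n=5,m=5: not 5>5, acc = 46+3 = 49
n=5,m=6: not 5>6, acc = 49+3 = 52
n=5,m=7: not 5>7, acc = 52+3 = 55

55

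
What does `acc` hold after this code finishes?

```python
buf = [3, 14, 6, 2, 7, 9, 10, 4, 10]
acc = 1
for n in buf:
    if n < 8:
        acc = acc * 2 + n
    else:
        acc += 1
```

n=3: <8, acc = 1*2+3 = 5
n=14: not <8, acc = 5+1 = 6
n=6: <8, acc = 6*2+6 = 18
n=2: <8, acc = 18*2+2 = 38
n=7: <8, acc = 38*2+7 = 83
n=9: not <8, acc = 83+1 = 84
n=10: not <8, acc = 84+1 = 85
n=4: <8, acc = 85*2+4 = 174
n=10: not <8, acc = 174+1 = 175

175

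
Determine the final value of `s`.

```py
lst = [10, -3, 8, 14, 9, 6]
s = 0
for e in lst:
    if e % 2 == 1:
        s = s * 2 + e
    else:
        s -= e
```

e=10: not odd, s = 0-10 = -10
e=-3: odd, s = (-10)*2+(-3) = -23
e=8: not odd, s = (-23)-8 = -31
e=14: not odd, s = (-31)-14 = -45
e=9: odd, s = (-45)*2+9 = -81
e=6: not odd, s = (-81)-6 = -87

-87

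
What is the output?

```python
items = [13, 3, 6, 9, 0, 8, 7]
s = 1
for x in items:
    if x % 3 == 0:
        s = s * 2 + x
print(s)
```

x=13: not %3==0
x=3: %3==0, s = 1*2+3 = 5
x=6: %3==0, s = 5*2+6 = 16
x=9: %3==0, s = 16*2+9 = 41
x=0: %3==0, s = 41*2+0 = 82
x=8: not %3==0
x=7: not %3==0

82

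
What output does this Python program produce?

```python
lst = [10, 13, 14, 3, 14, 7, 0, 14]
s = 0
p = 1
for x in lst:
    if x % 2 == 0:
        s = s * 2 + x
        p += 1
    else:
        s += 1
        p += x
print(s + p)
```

x=10: even, s = 0*2+10 = 10; p=2
x=13: not even, s = 10+1 = 11; p=15
x=14: even, s = 11*2+14 = 36; p=16
x=3: not even, s = 36+1 = 37; p=19
x=14: even, s = 37*2+14 = 88; p=20
x=7: not even, s = 88+1 = 89; p=27
x=0: even, s = 89*2+0 = 178; p=28
x=14: even, s = 178*2+14 = 370; p=29
s+p = 370+29 = 399

399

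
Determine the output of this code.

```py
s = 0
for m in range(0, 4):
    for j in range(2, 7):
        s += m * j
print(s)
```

m=0,j=2: s = 0+0 = 0
m=0,j=3: s = 0+0 = 0
m=0,j=4: s = 0+0 = 0
m=0,j=5: s = 0+0 = 0
m=0,j=6: s = 0+0 = 0
m=1,j=2: s = 0+2 = 2
m=1,j=3: s = 2+3 = 5
m=1,j=4: s = 5+4 = 9
m=1,j=5: s = 9+5 = 14
m=1,j=6: s = 14+6 = 20
m=2,j=2: s = 20+4 = 24
m=2,j=3: s = 24+6 = 30
m=2,j=4: s = 30+8 = 38
m=2,j=5: s = 38+10 = 48
m=2,j=6: s = 48+12 = 60
m=3,j=2: s = 60+6 = 66
m=3,j=3: s = 66+9 = 75
m=3,j=4: s = 75+12 = 87
m=3,j=5: s = 87+15 = 102
m=3,j=6: s = 102+18 = 120

120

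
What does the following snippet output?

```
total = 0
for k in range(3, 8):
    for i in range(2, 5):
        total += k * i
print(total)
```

k=3,i=2: total = 0+6 = 6
k=3,i=3: total = 6+9 = 15
k=3,i=4: total = 15+12 = 27
k=4,i=2: total = 27+8 = 35
k=4,i=3: total = 35+12 = 47
k=4,i=4: total = 47+16 = 63
k=5,i=2: total = 63+10 = 73
k=5,i=3: total = 73+15 = 88
k=5,i=4: total = 88+20 = 108
k=6,i=2: total = 108+12 = 120
k=6,i=3: total = 120+18 = 138
k=6,i=4: total = 138+24 = 162
k=7,i=2: total = 162+14 = 176
k=7,i=3: total = 176+21 = 197
k=7,i=4: total = 197+28 = 225

225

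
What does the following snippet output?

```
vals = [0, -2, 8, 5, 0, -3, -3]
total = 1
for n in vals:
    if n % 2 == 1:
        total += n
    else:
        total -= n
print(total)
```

n=0: not odd, total = 1-0 = 1
n=-2: not odd, total = 1-(-2) = 3
n=8: not odd, total = 3-8 = -5
n=5: odd, total = (-5)+5 = 0
n=0: not odd, total = 0-0 = 0
n=-3: odd, total = 0+(-3) = -3
n=-3: odd, total = (-3)+(-3) = -6

-6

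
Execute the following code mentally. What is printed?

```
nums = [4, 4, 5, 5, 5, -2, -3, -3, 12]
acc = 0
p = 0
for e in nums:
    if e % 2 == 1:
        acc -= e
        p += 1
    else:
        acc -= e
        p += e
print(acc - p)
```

-50

e=4: not odd, acc = 0-4 = -4; p=4
e=4: not odd, acc = (-4)-4 = -8; p=8
e=5: odd, acc = (-8)-5 = -13; p=9
e=5: odd, acc = (-13)-5 = -18; p=10
e=5: odd, acc = (-18)-5 = -23; p=11
e=-2: not odd, acc = (-23)-(-2) = -21; p=9
e=-3: odd, acc = (-21)-(-3) = -18; p=10
e=-3: odd, acc = (-18)-(-3) = -15; p=11
e=12: not odd, acc = (-15)-12 = -27; p=23
acc-p = (-27)-23 = -50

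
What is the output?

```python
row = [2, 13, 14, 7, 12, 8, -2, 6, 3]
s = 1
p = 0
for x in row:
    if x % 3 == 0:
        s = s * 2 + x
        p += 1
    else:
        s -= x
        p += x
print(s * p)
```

-10845

x=2: not %3==0, s = 1-2 = -1; p=2
x=13: not %3==0, s = (-1)-13 = -14; p=15
x=14: not %3==0, s = (-14)-14 = -28; p=29
x=7: not %3==0, s = (-28)-7 = -35; p=36
x=12: %3==0, s = (-35)*2+12 = -58; p=37
x=8: not %3==0, s = (-58)-8 = -66; p=45
x=-2: not %3==0, s = (-66)-(-2) = -64; p=43
x=6: %3==0, s = (-64)*2+6 = -122; p=44
x=3: %3==0, s = (-122)*2+3 = -241; p=45
s*p = (-241)*45 = -10845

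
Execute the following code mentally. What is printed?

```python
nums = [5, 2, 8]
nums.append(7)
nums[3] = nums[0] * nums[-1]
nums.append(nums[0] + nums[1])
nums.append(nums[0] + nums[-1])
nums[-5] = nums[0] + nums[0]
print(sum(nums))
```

77

append 7 → [5, 2, 8, 7]
nums[3] = nums[0]*nums[-1] = 5*7 = 35 → [5, 2, 8, 35]
append nums[0]+nums[1] = 5+2 = 7 → [5, 2, 8, 35, 7]
append nums[0]+nums[-1] = 5+7 = 12 → [5, 2, 8, 35, 7, 12]
nums[-5] = nums[0]+nums[0] = 5+5 = 10 → [5, 10, 8, 35, 7, 12]
sum = 77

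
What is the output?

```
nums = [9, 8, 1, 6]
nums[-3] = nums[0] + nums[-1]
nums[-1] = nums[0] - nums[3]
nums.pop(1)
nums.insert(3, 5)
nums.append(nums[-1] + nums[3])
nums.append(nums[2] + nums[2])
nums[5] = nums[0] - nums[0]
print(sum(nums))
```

nums[-3] = nums[0]+nums[-1] = 9+6 = 15 → [9, 15, 1, 6]
nums[-1] = nums[0]-nums[3] = 9-6 = 3 → [9, 15, 1, 3]
pop(1) removes 15 → [9, 1, 3]
insert 5 at 3 → [9, 1, 3, 5]
append nums[-1]+nums[3] = 5+5 = 10 → [9, 1, 3, 5, 10]
append nums[2]+nums[2] = 3+3 = 6 → [9, 1, 3, 5, 10, 6]
nums[5] = nums[0]-nums[0] = 9-9 = 0 → [9, 1, 3, 5, 10, 0]
sum = 28

28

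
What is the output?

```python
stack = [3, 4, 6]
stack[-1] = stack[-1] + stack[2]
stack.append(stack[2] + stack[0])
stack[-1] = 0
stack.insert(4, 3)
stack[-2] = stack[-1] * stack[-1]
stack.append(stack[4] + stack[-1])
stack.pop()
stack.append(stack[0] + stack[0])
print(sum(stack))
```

37

stack[-1] = stack[-1]+stack[2] = 6+6 = 12 → [3, 4, 12]
append stack[2]+stack[0] = 12+3 = 15 → [3, 4, 12, 15]
stack[-1] = 0 → [3, 4, 12, 0]
insert 3 at 4 → [3, 4, 12, 0, 3]
stack[-2] = stack[-1]*stack[-1] = 3*3 = 9 → [3, 4, 12, 9, 3]
append stack[4]+stack[-1] = 3+3 = 6 → [3, 4, 12, 9, 3, 6]
pop() removes 6 → [3, 4, 12, 9, 3]
append stack[0]+stack[0] = 3+3 = 6 → [3, 4, 12, 9, 3, 6]
sum = 37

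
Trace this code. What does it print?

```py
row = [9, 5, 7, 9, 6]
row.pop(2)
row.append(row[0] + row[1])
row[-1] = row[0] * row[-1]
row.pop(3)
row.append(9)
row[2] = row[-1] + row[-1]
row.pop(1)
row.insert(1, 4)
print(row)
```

pop(2) removes 7 → [9, 5, 9, 6]
append row[0]+row[1] = 9+5 = 14 → [9, 5, 9, 6, 14]
row[-1] = row[0]*row[-1] = 9*14 = 126 → [9, 5, 9, 6, 126]
pop(3) removes 6 → [9, 5, 9, 126]
append 9 → [9, 5, 9, 126, 9]
row[2] = row[-1]+row[-1] = 9+9 = 18 → [9, 5, 18, 126, 9]
pop(1) removes 5 → [9, 18, 126, 9]
insert 4 at 1 → [9, 4, 18, 126, 9]

[9, 4, 18, 126, 9]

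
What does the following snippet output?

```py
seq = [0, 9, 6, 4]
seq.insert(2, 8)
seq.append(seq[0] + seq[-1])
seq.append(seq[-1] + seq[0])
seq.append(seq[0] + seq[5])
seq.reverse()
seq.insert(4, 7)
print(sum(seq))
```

insert 8 at 2 → [0, 9, 8, 6, 4]
append seq[0]+seq[-1] = 0+4 = 4 → [0, 9, 8, 6, 4, 4]
append seq[-1]+seq[0] = 4+0 = 4 → [0, 9, 8, 6, 4, 4, 4]
append seq[0]+seq[5] = 0+4 = 4 → [0, 9, 8, 6, 4, 4, 4, 4]
reverse → [4, 4, 4, 4, 6, 8, 9, 0]
insert 7 at 4 → [4, 4, 4, 4, 7, 6, 8, 9, 0]
sum = 46

46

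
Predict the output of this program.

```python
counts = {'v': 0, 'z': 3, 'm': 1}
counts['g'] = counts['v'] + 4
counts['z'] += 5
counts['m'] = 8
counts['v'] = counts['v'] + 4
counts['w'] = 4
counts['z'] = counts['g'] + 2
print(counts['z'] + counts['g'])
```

10

counts['g'] = counts['v']+4 = 4 → {'v': 0, 'z': 3, 'm': 1, 'g': 4}
counts['z'] = 3+5 = 8 → {'v': 0, 'z': 8, 'm': 1, 'g': 4}
counts['m'] = 8 → {'v': 0, 'z': 8, 'm': 8, 'g': 4}
counts['v'] = counts['v']+4 = 4 → {'v': 4, 'z': 8, 'm': 8, 'g': 4}
counts['w'] = 4 → {'v': 4, 'z': 8, 'm': 8, 'g': 4, 'w': 4}
counts['z'] = counts['g']+2 = 6 → {'v': 4, 'z': 6, 'm': 8, 'g': 4, 'w': 4}
counts['z']+counts['g'] = 6+4 = 10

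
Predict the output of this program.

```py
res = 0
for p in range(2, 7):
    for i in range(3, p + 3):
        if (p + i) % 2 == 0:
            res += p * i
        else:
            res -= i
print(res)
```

215

p=2,i=3: odd sum, res = 0-3 = -3
p=2,i=4: even sum, res = (-3)+8 = 5
p=3,i=3: even sum, res = 5+9 = 14
p=3,i=4: odd sum, res = 14-4 = 10
p=3,i=5: even sum, res = 10+15 = 25
p=4,i=3: odd sum, res = 25-3 = 22
p=4,i=4: even sum, res = 22+16 = 38
p=4,i=5: odd sum, res = 38-5 = 33
p=4,i=6: even sum, res = 33+24 = 57
p=5,i=3: even sum, res = 57+15 = 72
p=5,i=4: odd sum, res = 72-4 = 68
p=5,i=5: even sum, res = 68+25 = 93
p=5,i=6: odd sum, res = 93-6 = 87
p=5,i=7: even sum, res = 87+35 = 122
p=6,i=3: odd sum, res = 122-3 = 119
p=6,i=4: even sum, res = 119+24 = 143
p=6,i=5: odd sum, res = 143-5 = 138
p=6,i=6: even sum, res = 138+36 = 174
p=6,i=7: odd sum, res = 174-7 = 167
p=6,i=8: even sum, res = 167+48 = 215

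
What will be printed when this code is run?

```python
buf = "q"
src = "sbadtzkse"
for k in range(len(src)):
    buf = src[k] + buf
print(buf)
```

eskztdabsq

k=0: prepend 's' → 'sq'
k=1: prepend 'b' → 'bsq'
k=2: prepend 'a' → 'absq'
k=3: prepend 'd' → 'dabsq'
k=4: prepend 't' → 'tdabsq'
k=5: prepend 'z' → 'ztdabsq'
k=6: prepend 'k' → 'kztdabsq'
k=7: prepend 's' → 'skztdabsq'
k=8: prepend 'e' → 'eskztdabsq'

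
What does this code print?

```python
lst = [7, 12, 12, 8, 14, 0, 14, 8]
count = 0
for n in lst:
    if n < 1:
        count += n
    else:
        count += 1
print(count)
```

n=7: not <1, count = 0+1 = 1
n=12: not <1, count = 1+1 = 2
n=12: not <1, count = 2+1 = 3
n=8: not <1, count = 3+1 = 4
n=14: not <1, count = 4+1 = 5
n=0: <1, count = 5+0 = 5
n=14: not <1, count = 5+1 = 6
n=8: not <1, count = 6+1 = 7

7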